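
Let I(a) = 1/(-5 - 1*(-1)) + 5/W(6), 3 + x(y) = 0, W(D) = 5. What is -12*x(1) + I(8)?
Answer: 147/4 ≈ 36.750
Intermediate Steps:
x(y) = -3 (x(y) = -3 + 0 = -3)
I(a) = ¾ (I(a) = 1/(-5 - 1*(-1)) + 5/5 = 1/(-5 + 1) + 5*(⅕) = 1/(-4) + 1 = 1*(-¼) + 1 = -¼ + 1 = ¾)
-12*x(1) + I(8) = -12*(-3) + ¾ = 36 + ¾ = 147/4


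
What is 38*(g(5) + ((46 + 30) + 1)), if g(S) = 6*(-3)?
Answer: 2242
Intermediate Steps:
g(S) = -18
38*(g(5) + ((46 + 30) + 1)) = 38*(-18 + ((46 + 30) + 1)) = 38*(-18 + (76 + 1)) = 38*(-18 + 77) = 38*59 = 2242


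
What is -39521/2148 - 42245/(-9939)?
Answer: -100685653/7116324 ≈ -14.149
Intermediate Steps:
-39521/2148 - 42245/(-9939) = -39521*1/2148 - 42245*(-1/9939) = -39521/2148 + 42245/9939 = -100685653/7116324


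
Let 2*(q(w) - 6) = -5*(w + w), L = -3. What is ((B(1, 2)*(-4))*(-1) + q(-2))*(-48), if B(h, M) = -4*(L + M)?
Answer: -1536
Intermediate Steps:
B(h, M) = 12 - 4*M (B(h, M) = -4*(-3 + M) = 12 - 4*M)
q(w) = 6 - 5*w (q(w) = 6 + (-5*(w + w))/2 = 6 + (-10*w)/2 = 6 - 5*w)
((B(1, 2)*(-4))*(-1) + q(-2))*(-48) = (((12 - 4*2)*(-4))*(-1) + (6 - 5*(-2)))*(-48) = (((12 - 8)*(-4))*(-1) + (6 + 10))*(-48) = ((4*(-4))*(-1) + 16)*(-48) = (-16*(-1) + 16)*(-48) = (16 + 16)*(-48) = 32*(-48) = -1536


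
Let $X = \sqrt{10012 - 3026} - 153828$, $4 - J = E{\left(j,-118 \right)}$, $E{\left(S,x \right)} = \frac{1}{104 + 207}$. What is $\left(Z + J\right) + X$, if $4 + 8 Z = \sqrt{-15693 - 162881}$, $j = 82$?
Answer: $- \frac{95678841}{622} + \sqrt{6986} + \frac{i \sqrt{178574}}{8} \approx -1.5374 \cdot 10^{5} + 52.823 i$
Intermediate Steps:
$E{\left(S,x \right)} = \frac{1}{311}$
$J = \frac{1243}{311}$ ($J = 4 - \frac{1}{311} = \frac{1243}{311} \approx 3.9968$)
$Z = - \frac{1}{2} + \frac{i \sqrt{178574}}{8}$ ($Z = - \frac{1}{2} + \frac{\sqrt{-15693 - 162881}}{8} = - \frac{1}{2} + \frac{\sqrt{-178574}}{8} = - \frac{1}{2} + \frac{i \sqrt{178574}}{8} \approx -0.5 + 52.823 i$)
$X = -153828 + \sqrt{6986}$ ($X = \sqrt{6986} - 153828 = -153828 + \sqrt{6986} \approx -1.5374 \cdot 10^{5}$)
$\left(Z + J\right) + X = \left(\left(- \frac{1}{2} + \frac{i \sqrt{178574}}{8}\right) + \frac{1243}{311}\right) - \left(153828 - \sqrt{6986}\right) = \left(\frac{2175}{622} + \frac{i \sqrt{178574}}{8}\right) - \left(153828 - \sqrt{6986}\right) = - \frac{95678841}{622} + \sqrt{6986} + \frac{i \sqrt{178574}}{8}$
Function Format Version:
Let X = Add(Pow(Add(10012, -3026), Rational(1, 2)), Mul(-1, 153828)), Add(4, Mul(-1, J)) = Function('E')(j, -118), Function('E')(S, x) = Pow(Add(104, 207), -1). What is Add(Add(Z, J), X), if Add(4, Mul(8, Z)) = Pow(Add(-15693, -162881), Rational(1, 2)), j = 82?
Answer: Add(Rational(-95678841, 622), Pow(6986, Rational(1, 2)), Mul(Rational(1, 8), I, Pow(178574, Rational(1, 2)))) ≈ Add(-1.5374e+5, Mul(52.823, I))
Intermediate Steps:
Function('E')(S, x) = Rational(1, 311) (Function('E')(S, x) = Pow(311, -1) = Rational(1, 311))
J = Rational(1243, 311) (J = Add(4, Mul(-1, Rational(1, 311))) = Add(4, Rational(-1, 311)) = Rational(1243, 311) ≈ 3.9968)
Z = Add(Rational(-1, 2), Mul(Rational(1, 8), I, Pow(178574, Rational(1, 2)))) (Z = Add(Rational(-1, 2), Mul(Rational(1, 8), Pow(Add(-15693, -162881), Rational(1, 2)))) = Add(Rational(-1, 2), Mul(Rational(1, 8), Pow(-178574, Rational(1, 2)))) = Add(Rational(-1, 2), Mul(Rational(1, 8), Mul(I, Pow(178574, Rational(1, 2))))) = Add(Rational(-1, 2), Mul(Rational(1, 8), I, Pow(178574, Rational(1, 2)))) ≈ Add(-0.50000, Mul(52.823, I)))
X = Add(-153828, Pow(6986, Rational(1, 2))) (X = Add(Pow(6986, Rational(1, 2)), -153828) = Add(-153828, Pow(6986, Rational(1, 2))) ≈ -1.5374e+5)
Add(Add(Z, J), X) = Add(Add(Add(Rational(-1, 2), Mul(Rational(1, 8), I, Pow(178574, Rational(1, 2)))), Rational(1243, 311)), Add(-153828, Pow(6986, Rational(1, 2)))) = Add(Add(Rational(2175, 622), Mul(Rational(1, 8), I, Pow(178574, Rational(1, 2)))), Add(-153828, Pow(6986, Rational(1, 2)))) = Add(Rational(-95678841, 622), Pow(6986, Rational(1, 2)), Mul(Rational(1, 8), I, Pow(178574, Rational(1, 2))))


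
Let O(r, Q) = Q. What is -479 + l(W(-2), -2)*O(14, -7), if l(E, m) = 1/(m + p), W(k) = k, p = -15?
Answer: -8136/17 ≈ -478.59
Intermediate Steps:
l(E, m) = 1/(-15 + m) (l(E, m) = 1/(m - 15) = 1/(-15 + m))
-479 + l(W(-2), -2)*O(14, -7) = -479 - 7/(-15 - 2) = -479 - 7/(-17) = -479 - 1/17*(-7) = -479 + 7/17 = -8136/17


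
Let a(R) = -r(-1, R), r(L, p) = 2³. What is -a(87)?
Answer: 8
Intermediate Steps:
r(L, p) = 8
a(R) = -8 (a(R) = -1*8 = -8)
-a(87) = -1*(-8) = 8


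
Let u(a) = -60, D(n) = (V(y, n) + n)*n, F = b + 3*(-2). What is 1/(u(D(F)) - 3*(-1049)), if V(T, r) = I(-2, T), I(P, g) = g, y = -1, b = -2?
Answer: 1/3087 ≈ 0.00032394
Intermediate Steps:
V(T, r) = T
F = -8 (F = -2 + 3*(-2) = -2 - 6 = -8)
D(n) = n*(-1 + n) (D(n) = (-1 + n)*n = n*(-1 + n))
1/(u(D(F)) - 3*(-1049)) = 1/(-60 - 3*(-1049)) = 1/(-60 + 3147) = 1/3087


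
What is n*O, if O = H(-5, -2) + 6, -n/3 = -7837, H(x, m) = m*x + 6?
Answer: 517242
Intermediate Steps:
H(x, m) = 6 + m*x
n = 23511 (n = -3*(-7837) = 23511)
O = 22 (O = (6 - 2*(-5)) + 6 = (6 + 10) + 6 = 16 + 6 = 22)
n*O = 23511*22 = 517242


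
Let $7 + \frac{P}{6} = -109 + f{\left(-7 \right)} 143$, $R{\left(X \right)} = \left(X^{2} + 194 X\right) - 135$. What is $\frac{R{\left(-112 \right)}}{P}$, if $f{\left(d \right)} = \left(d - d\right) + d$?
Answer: $\frac{9319}{6702} \approx 1.3905$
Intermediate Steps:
$f{\left(d \right)} = d$ ($f{\left(d \right)} = 0 + d = d$)
$R{\left(X \right)} = -135 + X^{2} + 194 X$
$P = -6702$ ($P = -42 + 6 \left(-109 - 1001\right) = -42 + 6 \left(-1110\right) = -42 - 6660 = -6702$)
$\frac{R{\left(-112 \right)}}{P} = \frac{-135 + \left(-112\right)^{2} + 194 \left(-112\right)}{-6702} = \left(-135 + 12544 - 21728\right) \left(- \frac{1}{6702}\right) = \left(-9319\right) \left(- \frac{1}{6702}\right) = \frac{9319}{6702}$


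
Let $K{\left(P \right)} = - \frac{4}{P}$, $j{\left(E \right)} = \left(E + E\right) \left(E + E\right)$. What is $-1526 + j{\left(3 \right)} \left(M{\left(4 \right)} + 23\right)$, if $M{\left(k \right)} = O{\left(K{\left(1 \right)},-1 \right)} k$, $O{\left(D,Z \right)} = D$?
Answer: $-1274$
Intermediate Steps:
$j{\left(E \right)} = 4 E^{2}$ ($j{\left(E \right)} = 2 E 2 E = 4 E^{2}$)
$M{\left(k \right)} = - 4 k$ ($M{\left(k \right)} = - \frac{4}{1} k = \left(-4\right) 1 k = - 4 k$)
$-1526 + j{\left(3 \right)} \left(M{\left(4 \right)} + 23\right) = -1526 + 4 \cdot 3^{2} \left(\left(-4\right) 4 + 23\right) = -1526 + 4 \cdot 9 \left(-16 + 23\right) = -1526 + 36 \cdot 7 = -1526 + 252 = -1274$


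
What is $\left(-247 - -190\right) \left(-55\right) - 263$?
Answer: $2872$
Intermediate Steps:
$\left(-247 - -190\right) \left(-55\right) - 263 = \left(-247 + 190\right) \left(-55\right) - 263 = \left(-57\right) \left(-55\right) - 263 = 3135 - 263 = 2872$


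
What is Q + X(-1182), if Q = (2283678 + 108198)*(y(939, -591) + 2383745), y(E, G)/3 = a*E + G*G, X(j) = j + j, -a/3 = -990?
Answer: 28219539611964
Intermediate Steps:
a = 2970 (a = -3*(-990) = 2970)
X(j) = 2*j
y(E, G) = 3*G² + 8910*E (y(E, G) = 3*(2970*E + G*G) = 3*(2970*E + G²) = 3*(G² + 2970*E) = 3*G² + 8910*E)
Q = 28219539614328 (Q = (2283678 + 108198)*((3*(-591)² + 8910*939) + 2383745) = 2391876*((3*349281 + 8366490) + 2383745) = 2391876*((1047843 + 8366490) + 2383745) = 2391876*(9414333 + 2383745) = 2391876*11798078 = 28219539614328)
Q + X(-1182) = 28219539614328 + 2*(-1182) = 28219539614328 - 2364 = 28219539611964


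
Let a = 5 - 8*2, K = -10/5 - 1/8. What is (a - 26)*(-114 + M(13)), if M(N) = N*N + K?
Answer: -15651/8 ≈ -1956.4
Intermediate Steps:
K = -17/8 (K = -10*⅕ - 1*⅛ = -2 - ⅛ = -17/8 ≈ -2.1250)
M(N) = -17/8 + N² (M(N) = N*N - 17/8 = N² - 17/8 = -17/8 + N²)
a = -11 (a = 5 - 16 = -11)
(a - 26)*(-114 + M(13)) = (-11 - 26)*(-114 + (-17/8 + 13²)) = -37*(-114 + (-17/8 + 169)) = -37*(-114 + 1335/8) = -37*423/8 = -15651/8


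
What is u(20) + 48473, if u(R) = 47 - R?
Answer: 48500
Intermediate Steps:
u(20) + 48473 = (47 - 1*20) + 48473 = (47 - 20) + 48473 = 27 + 48473 = 48500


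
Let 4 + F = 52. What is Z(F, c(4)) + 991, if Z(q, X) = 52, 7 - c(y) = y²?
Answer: 1043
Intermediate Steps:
F = 48 (F = -4 + 52 = 48)
c(y) = 7 - y²
Z(F, c(4)) + 991 = 52 + 991 = 1043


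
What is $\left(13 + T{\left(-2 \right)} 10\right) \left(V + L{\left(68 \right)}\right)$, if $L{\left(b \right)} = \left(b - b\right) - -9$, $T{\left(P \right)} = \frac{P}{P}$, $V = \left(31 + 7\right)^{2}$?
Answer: $33419$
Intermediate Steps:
$V = 1444$ ($V = 38^{2} = 1444$)
$T{\left(P \right)} = 1$
$L{\left(b \right)} = 9$ ($L{\left(b \right)} = 0 + 9 = 9$)
$\left(13 + T{\left(-2 \right)} 10\right) \left(V + L{\left(68 \right)}\right) = \left(13 + 1 \cdot 10\right) \left(1444 + 9\right) = \left(13 + 10\right) 1453 = 23 \cdot 1453 = 33419$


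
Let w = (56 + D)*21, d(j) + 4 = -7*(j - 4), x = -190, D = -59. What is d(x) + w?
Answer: 1291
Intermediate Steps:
d(j) = 24 - 7*j (d(j) = -4 - 7*(j - 4) = -4 - 7*(-4 + j) = -4 + (28 - 7*j) = 24 - 7*j)
w = -63 (w = (56 - 59)*21 = -3*21 = -63)
d(x) + w = (24 - 7*(-190)) - 63 = (24 + 1330) - 63 = 1354 - 63 = 1291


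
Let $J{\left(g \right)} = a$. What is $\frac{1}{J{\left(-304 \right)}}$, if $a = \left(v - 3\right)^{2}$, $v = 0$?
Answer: $\frac{1}{9} \approx 0.11111$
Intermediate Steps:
$a = 9$ ($a = \left(0 - 3\right)^{2} = \left(-3\right)^{2} = 9$)
$J{\left(g \right)} = 9$
$\frac{1}{J{\left(-304 \right)}} = \frac{1}{9}$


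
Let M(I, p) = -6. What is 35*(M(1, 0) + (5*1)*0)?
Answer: -210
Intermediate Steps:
35*(M(1, 0) + (5*1)*0) = 35*(-6 + (5*1)*0) = 35*(-6 + 5*0) = 35*(-6 + 0) = 35*(-6) = -210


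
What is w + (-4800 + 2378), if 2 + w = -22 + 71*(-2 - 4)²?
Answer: 110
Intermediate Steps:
w = 2532 (w = -2 + (-22 + 71*(-2 - 4)²) = -2 + (-22 + 71*(-6)²) = -2 + (-22 + 71*36) = -2 + (-22 + 2556) = -2 + 2534 = 2532)
w + (-4800 + 2378) = 2532 + (-4800 + 2378) = 2532 - 2422 = 110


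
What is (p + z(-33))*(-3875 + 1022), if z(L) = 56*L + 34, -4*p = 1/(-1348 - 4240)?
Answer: 115679241531/22352 ≈ 5.1753e+6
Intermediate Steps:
p = 1/22352 (p = -1/(4*(-1348 - 4240)) = -1/4/(-5588) = -1/4*(-1/5588) = 1/22352 ≈ 4.4739e-5)
z(L) = 34 + 56*L
(p + z(-33))*(-3875 + 1022) = (1/22352 + (34 + 56*(-33)))*(-3875 + 1022) = (1/22352 + (34 - 1848))*(-2853) = (1/22352 - 1814)*(-2853) = -40546527/22352*(-2853) = 115679241531/22352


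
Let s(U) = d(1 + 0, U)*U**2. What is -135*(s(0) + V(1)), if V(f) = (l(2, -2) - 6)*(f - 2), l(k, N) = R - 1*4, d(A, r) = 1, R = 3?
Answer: -945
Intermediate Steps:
l(k, N) = -1 (l(k, N) = 3 - 1*4 = 3 - 4 = -1)
V(f) = 14 - 7*f (V(f) = (-1 - 6)*(f - 2) = -7*(-2 + f) = 14 - 7*f)
s(U) = U**2 (s(U) = 1*U**2 = U**2)
-135*(s(0) + V(1)) = -135*(0**2 + (14 - 7*1)) = -135*(0 + (14 - 7)) = -135*(0 + 7) = -135*7 = -945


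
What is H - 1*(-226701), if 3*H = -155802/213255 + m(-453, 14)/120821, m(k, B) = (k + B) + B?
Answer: 5841099650631916/25765682355 ≈ 2.2670e+5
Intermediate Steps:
m(k, B) = k + 2*B (m(k, B) = (B + k) + B = k + 2*B)
H = -6304928939/25765682355 (H = (-155802/213255 + (-453 + 2*14)/120821)/3 = (-155802*1/213255 + (-453 + 28)*(1/120821))/3 = (-51934/71085 - 425*1/120821)/3 = (-51934/71085 - 425/120821)/3 = (1/3)*(-6304928939/8588560785) = -6304928939/25765682355 ≈ -0.24470)
H - 1*(-226701) = -6304928939/25765682355 - 1*(-226701) = -6304928939/25765682355 + 226701 = 5841099650631916/25765682355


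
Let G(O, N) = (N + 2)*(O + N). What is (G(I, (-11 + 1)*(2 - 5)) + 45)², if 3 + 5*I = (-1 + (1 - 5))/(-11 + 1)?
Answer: 978121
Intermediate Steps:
I = -½ (I = -⅗ + ((-1 + (1 - 5))/(-11 + 1))/5 = -⅗ + ((-1 - 4)/(-10))/5 = -⅗ + (-5*(-⅒))/5 = -⅗ + (⅕)*(½) = -⅗ + ⅒ = -½ ≈ -0.50000)
G(O, N) = (2 + N)*(N + O)
(G(I, (-11 + 1)*(2 - 5)) + 45)² = ((((-11 + 1)*(2 - 5))² + 2*((-11 + 1)*(2 - 5)) + 2*(-½) + ((-11 + 1)*(2 - 5))*(-½)) + 45)² = (((-10*(-3))² + 2*(-10*(-3)) - 1 - 10*(-3)*(-½)) + 45)² = ((30² + 2*30 - 1 + 30*(-½)) + 45)² = ((900 + 60 - 1 - 15) + 45)² = (944 + 45)² = 989² = 978121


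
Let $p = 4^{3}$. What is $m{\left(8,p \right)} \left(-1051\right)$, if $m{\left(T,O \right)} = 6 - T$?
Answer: $2102$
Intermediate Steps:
$p = 64$
$m{\left(8,p \right)} \left(-1051\right) = \left(6 - 8\right) \left(-1051\right) = \left(-2\right) \left(-1051\right) = 2102$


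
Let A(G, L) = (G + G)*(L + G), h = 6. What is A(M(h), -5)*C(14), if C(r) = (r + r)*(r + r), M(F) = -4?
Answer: 56448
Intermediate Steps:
A(G, L) = 2*G*(G + L) (A(G, L) = (2*G)*(G + L) = 2*G*(G + L))
C(r) = 4*r**2 (C(r) = (2*r)*(2*r) = 4*r**2)
A(M(h), -5)*C(14) = (2*(-4)*(-4 - 5))*(4*14**2) = (2*(-4)*(-9))*(4*196) = 72*784 = 56448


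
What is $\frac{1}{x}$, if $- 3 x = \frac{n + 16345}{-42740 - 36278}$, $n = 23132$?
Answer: $\frac{79018}{13159} \approx 6.0049$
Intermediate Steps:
$x = \frac{13159}{79018}$ ($x = - \frac{\left(23132 + 16345\right) \frac{1}{-42740 - 36278}}{3} = - \frac{39477 \frac{1}{-79018}}{3} = - \frac{39477 \left(- \frac{1}{79018}\right)}{3} = \left(- \frac{1}{3}\right) \left(- \frac{39477}{79018}\right) = \frac{13159}{79018} \approx 0.16653$)
$\frac{1}{x} = \frac{1}{\frac{13159}{79018}} = \frac{79018}{13159}$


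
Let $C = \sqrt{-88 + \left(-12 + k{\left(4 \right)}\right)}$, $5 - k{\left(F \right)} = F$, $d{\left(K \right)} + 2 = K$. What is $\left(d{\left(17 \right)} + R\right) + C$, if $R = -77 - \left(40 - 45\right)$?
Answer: $-57 + 3 i \sqrt{11} \approx -57.0 + 9.9499 i$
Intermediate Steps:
$d{\left(K \right)} = -2 + K$
$k{\left(F \right)} = 5 - F$
$C = 3 i \sqrt{11}$ ($C = \sqrt{-88 + \left(-12 + \left(5 - 4\right)\right)} = \sqrt{-88 + \left(-12 + 1\right)} = \sqrt{-88 - 11} = \sqrt{-99} = 3 i \sqrt{11} \approx 9.9499 i$)
$R = -72$ ($R = -77 - \left(40 - 45\right) = -77 - -5 = -77 + 5 = -72$)
$\left(d{\left(17 \right)} + R\right) + C = \left(\left(-2 + 17\right) - 72\right) + 3 i \sqrt{11} = \left(15 - 72\right) + 3 i \sqrt{11} = -57 + 3 i \sqrt{11}$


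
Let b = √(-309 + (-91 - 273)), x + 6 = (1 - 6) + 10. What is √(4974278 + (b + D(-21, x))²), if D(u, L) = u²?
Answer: √(5168086 + 882*I*√673) ≈ 2273.3 + 5.032*I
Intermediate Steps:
x = -1 (x = -6 + ((1 - 6) + 10) = -6 + (-5 + 10) = -6 + 5 = -1)
b = I*√673 (b = √(-309 - 364) = √(-673) = I*√673 ≈ 25.942*I)
√(4974278 + (b + D(-21, x))²) = √(4974278 + (I*√673 + (-21)²)²) = √(4974278 + (I*√673 + 441)²) = √(4974278 + (441 + I*√673)²)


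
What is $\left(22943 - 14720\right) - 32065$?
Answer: $-23842$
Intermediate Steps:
$\left(22943 - 14720\right) - 32065 = 8223 - 32065 = -23842$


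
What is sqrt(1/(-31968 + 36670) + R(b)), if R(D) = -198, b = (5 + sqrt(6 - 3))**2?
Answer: I*sqrt(4377538490)/4702 ≈ 14.071*I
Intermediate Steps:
b = (5 + sqrt(3))**2 ≈ 45.320
sqrt(1/(-31968 + 36670) + R(b)) = sqrt(1/(-31968 + 36670) - 198) = sqrt(1/4702 - 198) = sqrt(-930995/4702) = I*sqrt(4377538490)/4702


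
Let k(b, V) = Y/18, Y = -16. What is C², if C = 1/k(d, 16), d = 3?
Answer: 81/64 ≈ 1.2656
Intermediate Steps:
k(b, V) = -8/9 (k(b, V) = -16/18 = -16*1/18 = -8/9)
C = -9/8 (C = 1/(-8/9) = -9/8 ≈ -1.1250)
C² = (-9/8)² = 81/64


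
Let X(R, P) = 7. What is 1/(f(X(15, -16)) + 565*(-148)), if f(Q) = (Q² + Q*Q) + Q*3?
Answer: -1/83501 ≈ -1.1976e-5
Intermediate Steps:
f(Q) = 2*Q² + 3*Q (f(Q) = (Q² + Q²) + 3*Q = 2*Q² + 3*Q)
1/(f(X(15, -16)) + 565*(-148)) = 1/(7*(3 + 2*7) + 565*(-148)) = 1/(7*(3 + 14) - 83620) = 1/(7*17 - 83620) = 1/(119 - 83620) = 1/(-83501) = -1/83501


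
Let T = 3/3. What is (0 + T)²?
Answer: 1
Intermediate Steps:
T = 1 (T = 3*(⅓) = 1)
(0 + T)² = (0 + 1)² = 1² = 1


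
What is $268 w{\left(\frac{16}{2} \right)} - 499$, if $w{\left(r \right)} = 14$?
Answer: $3253$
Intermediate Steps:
$268 w{\left(\frac{16}{2} \right)} - 499 = 268 \cdot 14 - 499 = 3752 - 499 = 3253$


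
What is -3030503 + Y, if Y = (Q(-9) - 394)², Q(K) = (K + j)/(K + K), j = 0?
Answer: -11502643/4 ≈ -2.8757e+6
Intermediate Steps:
Q(K) = ½ (Q(K) = (K + 0)/(K + K) = K/((2*K)) = K*(1/(2*K)) = ½)
Y = 619369/4 (Y = (½ - 394)² = (-787/2)² = 619369/4 ≈ 1.5484e+5)
-3030503 + Y = -3030503 + 619369/4 = -11502643/4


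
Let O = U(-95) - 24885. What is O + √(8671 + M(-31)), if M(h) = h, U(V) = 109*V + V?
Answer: -35335 + 24*√15 ≈ -35242.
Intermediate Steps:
U(V) = 110*V
O = -35335 (O = 110*(-95) - 24885 = -10450 - 24885 = -35335)
O + √(8671 + M(-31)) = -35335 + √(8671 - 31) = -35335 + √8640 = -35335 + 24*√15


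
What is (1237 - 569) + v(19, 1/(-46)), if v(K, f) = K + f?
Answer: 31601/46 ≈ 686.98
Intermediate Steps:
(1237 - 569) + v(19, 1/(-46)) = (1237 - 569) + (19 + 1/(-46)) = 668 + (19 - 1/46) = 668 + 873/46 = 31601/46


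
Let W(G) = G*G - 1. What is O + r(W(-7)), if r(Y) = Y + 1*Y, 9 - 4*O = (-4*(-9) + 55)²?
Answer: -1972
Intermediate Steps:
W(G) = -1 + G² (W(G) = G² - 1 = -1 + G²)
O = -2068 (O = 9/4 - (-4*(-9) + 55)²/4 = 9/4 - (36 + 55)²/4 = 9/4 - ¼*91² = 9/4 - ¼*8281 = 9/4 - 8281/4 = -2068)
r(Y) = 2*Y (r(Y) = Y + Y = 2*Y)
O + r(W(-7)) = -2068 + 2*(-1 + (-7)²) = -2068 + 2*(-1 + 49) = -2068 + 2*48 = -2068 + 96 = -1972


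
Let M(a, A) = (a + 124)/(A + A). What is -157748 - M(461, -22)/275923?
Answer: -1915157261191/12140612 ≈ -1.5775e+5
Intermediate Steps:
M(a, A) = (124 + a)/(2*A) (M(a, A) = (124 + a)/((2*A)) = (124 + a)*(1/(2*A)) = (124 + a)/(2*A))
-157748 - M(461, -22)/275923 = -157748 - (½)*(124 + 461)/(-22)/275923 = -157748 - (½)*(-1/22)*585/275923 = -157748 - (-585)/(44*275923) = -157748 - 1*(-585/12140612) = -157748 + 585/12140612 = -1915157261191/12140612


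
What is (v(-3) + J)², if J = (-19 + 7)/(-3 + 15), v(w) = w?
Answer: 16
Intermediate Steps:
J = -1 (J = -12/12 = -12*1/12 = -1)
(v(-3) + J)² = (-3 - 1)² = (-4)² = 16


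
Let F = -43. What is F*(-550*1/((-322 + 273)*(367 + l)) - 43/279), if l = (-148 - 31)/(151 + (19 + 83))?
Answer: 3363396661/633459456 ≈ 5.3096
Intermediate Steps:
l = -179/253 (l = -179/(151 + 102) = -179/253 ≈ -0.70751)
F*(-550*1/((-322 + 273)*(367 + l)) - 43/279) = -43*(-550*1/((-322 + 273)*(367 - 179/253)) - 43/279) = -43*(-550/((-49*92672/253)) - 43*1/279) = -43*(-550/(-4540928/253) - 43/279) = -43*(-550*(-253/4540928) - 43/279) = -43*(69575/2270464 - 43/279) = -43*(-78218527/633459456) = 3363396661/633459456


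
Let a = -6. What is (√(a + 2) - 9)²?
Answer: 77 - 36*I ≈ 77.0 - 36.0*I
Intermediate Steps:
(√(a + 2) - 9)² = (√(-6 + 2) - 9)² = (√(-4) - 9)² = (2*I - 9)² = (-9 + 2*I)²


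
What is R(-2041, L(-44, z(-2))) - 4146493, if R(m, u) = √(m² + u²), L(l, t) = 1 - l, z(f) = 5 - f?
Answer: -4146493 + √4167706 ≈ -4.1445e+6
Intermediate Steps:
R(-2041, L(-44, z(-2))) - 4146493 = √((-2041)² + (1 - 1*(-44))²) - 4146493 = √(4165681 + (1 + 44)²) - 4146493 = √(4165681 + 45²) - 4146493 = √(4165681 + 2025) - 4146493 = √4167706 - 4146493 = -4146493 + √4167706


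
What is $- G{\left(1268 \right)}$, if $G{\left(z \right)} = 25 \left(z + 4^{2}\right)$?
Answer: $-32100$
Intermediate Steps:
$G{\left(z \right)} = 400 + 25 z$ ($G{\left(z \right)} = 25 \left(z + 16\right) = 25 \left(16 + z\right) = 400 + 25 z$)
$- G{\left(1268 \right)} = - (400 + 25 \cdot 1268) = - (400 + 31700) = \left(-1\right) 32100 = -32100$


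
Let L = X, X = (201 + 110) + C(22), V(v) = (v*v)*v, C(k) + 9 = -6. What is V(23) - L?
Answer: 11871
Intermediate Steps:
C(k) = -15 (C(k) = -9 - 6 = -15)
V(v) = v³ (V(v) = v²*v = v³)
X = 296 (X = (201 + 110) - 15 = 311 - 15 = 296)
L = 296
V(23) - L = 23³ - 1*296 = 12167 - 296 = 11871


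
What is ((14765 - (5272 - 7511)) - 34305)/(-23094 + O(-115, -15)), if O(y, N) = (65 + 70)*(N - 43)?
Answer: 5767/10308 ≈ 0.55947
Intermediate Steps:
O(y, N) = -5805 + 135*N (O(y, N) = 135*(-43 + N) = -5805 + 135*N)
((14765 - (5272 - 7511)) - 34305)/(-23094 + O(-115, -15)) = ((14765 - (5272 - 7511)) - 34305)/(-23094 + (-5805 + 135*(-15))) = ((14765 - 1*(-2239)) - 34305)/(-23094 + (-5805 - 2025)) = ((14765 + 2239) - 34305)/(-23094 - 7830) = (17004 - 34305)/(-30924) = -17301*(-1/30924) = 5767/10308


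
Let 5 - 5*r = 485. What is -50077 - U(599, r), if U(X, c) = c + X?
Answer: -50580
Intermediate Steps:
r = -96 (r = 1 - 1/5*485 = 1 - 97 = -96)
U(X, c) = X + c
-50077 - U(599, r) = -50077 - (599 - 96) = -50077 - 1*503 = -50077 - 503 = -50580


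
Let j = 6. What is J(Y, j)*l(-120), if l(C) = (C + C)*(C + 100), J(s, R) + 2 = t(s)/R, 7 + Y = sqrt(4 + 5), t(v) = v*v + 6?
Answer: 8000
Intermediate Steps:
t(v) = 6 + v**2 (t(v) = v**2 + 6 = 6 + v**2)
Y = -4 (Y = -7 + sqrt(4 + 5) = -7 + sqrt(9) = -7 + 3 = -4)
J(s, R) = -2 + (6 + s**2)/R
l(C) = 2*C*(100 + C) (l(C) = (2*C)*(100 + C) = 2*C*(100 + C))
J(Y, j)*l(-120) = ((6 + (-4)**2 - 2*6)/6)*(2*(-120)*(100 - 120)) = ((6 + 16 - 12)/6)*(2*(-120)*(-20)) = ((1/6)*10)*4800 = (5/3)*4800 = 8000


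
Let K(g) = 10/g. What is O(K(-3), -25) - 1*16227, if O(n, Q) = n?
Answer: -48691/3 ≈ -16230.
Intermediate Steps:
O(K(-3), -25) - 1*16227 = 10/(-3) - 1*16227 = 10*(-1/3) - 16227 = -10/3 - 16227 = -48691/3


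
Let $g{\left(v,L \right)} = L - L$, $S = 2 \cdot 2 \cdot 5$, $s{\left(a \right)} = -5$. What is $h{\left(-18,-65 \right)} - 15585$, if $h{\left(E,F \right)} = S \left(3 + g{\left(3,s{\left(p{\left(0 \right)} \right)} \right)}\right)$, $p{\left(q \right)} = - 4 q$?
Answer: $-15525$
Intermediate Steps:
$S = 20$ ($S = 4 \cdot 5 = 20$)
$g{\left(v,L \right)} = 0$
$h{\left(E,F \right)} = 60$ ($h{\left(E,F \right)} = 20 \left(3 + 0\right) = 20 \cdot 3 = 60$)
$h{\left(-18,-65 \right)} - 15585 = 60 - 15585 = -15525$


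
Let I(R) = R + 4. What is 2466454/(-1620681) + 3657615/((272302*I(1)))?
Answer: 513945070055/441314677662 ≈ 1.1646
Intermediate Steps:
I(R) = 4 + R
2466454/(-1620681) + 3657615/((272302*I(1))) = 2466454/(-1620681) + 3657615/((272302*(4 + 1))) = 2466454*(-1/1620681) + 3657615/((272302*5)) = -2466454/1620681 + 3657615/1361510 = -2466454/1620681 + 3657615*(1/1361510) = -2466454/1620681 + 731523/272302 = 513945070055/441314677662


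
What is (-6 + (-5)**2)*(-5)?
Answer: -95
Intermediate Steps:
(-6 + (-5)**2)*(-5) = (-6 + 25)*(-5) = 19*(-5) = -95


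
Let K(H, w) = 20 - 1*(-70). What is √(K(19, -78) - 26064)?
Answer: 3*I*√2886 ≈ 161.16*I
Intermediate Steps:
K(H, w) = 90 (K(H, w) = 20 + 70 = 90)
√(K(19, -78) - 26064) = √(90 - 26064) = √(-25974) = 3*I*√2886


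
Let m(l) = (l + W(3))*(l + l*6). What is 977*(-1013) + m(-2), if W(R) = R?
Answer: -989715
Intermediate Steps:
m(l) = 7*l*(3 + l) (m(l) = (l + 3)*(l + l*6) = (3 + l)*(l + 6*l) = (3 + l)*(7*l) = 7*l*(3 + l))
977*(-1013) + m(-2) = 977*(-1013) + 7*(-2)*(3 - 2) = -989701 + 7*(-2)*1 = -989701 - 14 = -989715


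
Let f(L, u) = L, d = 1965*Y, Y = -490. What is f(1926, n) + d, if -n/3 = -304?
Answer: -960924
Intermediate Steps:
n = 912 (n = -3*(-304) = 912)
d = -962850 (d = 1965*(-490) = -962850)
f(1926, n) + d = 1926 - 962850 = -960924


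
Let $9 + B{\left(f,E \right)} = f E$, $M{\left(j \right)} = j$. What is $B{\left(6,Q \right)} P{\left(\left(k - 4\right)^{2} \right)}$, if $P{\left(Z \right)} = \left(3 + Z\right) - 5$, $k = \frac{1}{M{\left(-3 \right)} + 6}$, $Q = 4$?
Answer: $\frac{515}{3} \approx 171.67$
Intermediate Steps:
$k = \frac{1}{3}$ ($k = \frac{1}{-3 + 6} = \frac{1}{3} \approx 0.33333$)
$B{\left(f,E \right)} = -9 + E f$ ($B{\left(f,E \right)} = -9 + f E = -9 + E f$)
$P{\left(Z \right)} = -2 + Z$
$B{\left(6,Q \right)} P{\left(\left(k - 4\right)^{2} \right)} = \left(-9 + 4 \cdot 6\right) \left(-2 + \left(\frac{1}{3} - 4\right)^{2}\right) = \left(-9 + 24\right) \left(-2 + \left(- \frac{11}{3}\right)^{2}\right) = 15 \left(-2 + \frac{121}{9}\right) = 15 \cdot \frac{103}{9} = \frac{515}{3}$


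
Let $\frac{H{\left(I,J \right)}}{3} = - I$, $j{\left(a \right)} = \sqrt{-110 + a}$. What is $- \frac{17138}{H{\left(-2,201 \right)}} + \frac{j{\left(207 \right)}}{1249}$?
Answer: $- \frac{8569}{3} + \frac{\sqrt{97}}{1249} \approx -2856.3$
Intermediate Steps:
$H{\left(I,J \right)} = - 3 I$ ($H{\left(I,J \right)} = 3 \left(- I\right) = - 3 I$)
$- \frac{17138}{H{\left(-2,201 \right)}} + \frac{j{\left(207 \right)}}{1249} = - \frac{17138}{\left(-3\right) \left(-2\right)} + \frac{\sqrt{-110 + 207}}{1249} = - \frac{17138}{6} + \sqrt{97} \cdot \frac{1}{1249} = \left(-17138\right) \frac{1}{6} + \frac{\sqrt{97}}{1249} = - \frac{8569}{3} + \frac{\sqrt{97}}{1249}$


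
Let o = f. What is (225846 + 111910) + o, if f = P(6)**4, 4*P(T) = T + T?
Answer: 337837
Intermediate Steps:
P(T) = T/2 (P(T) = (T + T)/4 = (2*T)/4 = T/2)
f = 81 (f = ((1/2)*6)**4 = 3**4 = 81)
o = 81
(225846 + 111910) + o = (225846 + 111910) + 81 = 337756 + 81 = 337837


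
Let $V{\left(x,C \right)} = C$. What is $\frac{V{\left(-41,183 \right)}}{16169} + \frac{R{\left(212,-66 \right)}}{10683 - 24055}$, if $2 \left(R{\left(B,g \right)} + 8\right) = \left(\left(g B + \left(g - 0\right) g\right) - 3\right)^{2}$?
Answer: $- \frac{1502261827393}{432423736} \approx -3474.1$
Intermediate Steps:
$R{\left(B,g \right)} = -8 + \frac{\left(-3 + g^{2} + B g\right)^{2}}{2}$ ($R{\left(B,g \right)} = -8 + \frac{\left(\left(g B + \left(g - 0\right) g\right) - 3\right)^{2}}{2} = -8 + \frac{\left(\left(B g + \left(g + 0\right) g\right) - 3\right)^{2}}{2} = -8 + \frac{\left(\left(B g + g g\right) - 3\right)^{2}}{2} = -8 + \frac{\left(\left(B g + g^{2}\right) - 3\right)^{2}}{2} = -8 + \frac{\left(\left(g^{2} + B g\right) - 3\right)^{2}}{2} = -8 + \frac{\left(-3 + g^{2} + B g\right)^{2}}{2}$)
$\frac{V{\left(-41,183 \right)}}{16169} + \frac{R{\left(212,-66 \right)}}{10683 - 24055} = \frac{183}{16169} + \frac{-8 + \frac{\left(-3 + \left(-66\right)^{2} + 212 \left(-66\right)\right)^{2}}{2}}{10683 - 24055} = 183 \cdot \frac{1}{16169} + \frac{-8 + \frac{\left(-3 + 4356 - 13992\right)^{2}}{2}}{10683 - 24055} = \frac{183}{16169} + \frac{-8 + \frac{\left(-9639\right)^{2}}{2}}{-13372} = \frac{183}{16169} + \left(-8 + \frac{1}{2} \cdot 92910321\right) \left(- \frac{1}{13372}\right) = \frac{183}{16169} + \left(-8 + \frac{92910321}{2}\right) \left(- \frac{1}{13372}\right) = \frac{183}{16169} + \frac{92910305}{2} \left(- \frac{1}{13372}\right) = \frac{183}{16169} - \frac{92910305}{26744} = - \frac{1502261827393}{432423736}$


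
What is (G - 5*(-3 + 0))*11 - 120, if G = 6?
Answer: 111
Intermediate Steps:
(G - 5*(-3 + 0))*11 - 120 = (6 - 5*(-3 + 0))*11 - 120 = (6 - 5*(-3))*11 - 120 = (6 + 15)*11 - 120 = 21*11 - 120 = 231 - 120 = 111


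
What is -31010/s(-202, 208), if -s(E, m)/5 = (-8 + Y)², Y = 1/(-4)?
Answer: 99232/1089 ≈ 91.122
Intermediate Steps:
Y = -¼ (Y = 1*(-¼) = -¼ ≈ -0.25000)
s(E, m) = -5445/16 (s(E, m) = -5*(-8 - ¼)² = -5*(-33/4)² = -5*1089/16 = -5445/16)
-31010/s(-202, 208) = -31010/(-5445/16) = -31010*(-16/5445) = 99232/1089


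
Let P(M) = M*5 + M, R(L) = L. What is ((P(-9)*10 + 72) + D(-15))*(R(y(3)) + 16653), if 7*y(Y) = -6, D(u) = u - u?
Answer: -54552420/7 ≈ -7.7932e+6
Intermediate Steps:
D(u) = 0
y(Y) = -6/7 (y(Y) = (⅐)*(-6) = -6/7)
P(M) = 6*M (P(M) = 5*M + M = 6*M)
((P(-9)*10 + 72) + D(-15))*(R(y(3)) + 16653) = (((6*(-9))*10 + 72) + 0)*(-6/7 + 16653) = ((-54*10 + 72) + 0)*(116565/7) = ((-540 + 72) + 0)*(116565/7) = (-468 + 0)*(116565/7) = -468*116565/7 = -54552420/7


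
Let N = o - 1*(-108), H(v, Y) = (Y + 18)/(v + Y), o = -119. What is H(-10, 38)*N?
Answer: -22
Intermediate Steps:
H(v, Y) = (18 + Y)/(Y + v)
N = -11 (N = -119 - 1*(-108) = -119 + 108 = -11)
H(-10, 38)*N = ((18 + 38)/(38 - 10))*(-11) = (56/28)*(-11) = ((1/28)*56)*(-11) = 2*(-11) = -22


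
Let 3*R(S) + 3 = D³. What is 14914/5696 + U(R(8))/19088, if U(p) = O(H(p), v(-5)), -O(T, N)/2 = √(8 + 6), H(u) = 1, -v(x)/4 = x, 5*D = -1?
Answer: 7457/2848 - √14/9544 ≈ 2.6179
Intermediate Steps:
D = -⅕ (D = (⅕)*(-1) = -⅕ ≈ -0.20000)
v(x) = -4*x
R(S) = -376/375 (R(S) = -1 + (-⅕)³/3 = -1 + (⅓)*(-1/125) = -1 - 1/375 = -376/375)
O(T, N) = -2*√14 (O(T, N) = -2*√(8 + 6) = -2*√14)
U(p) = -2*√14
14914/5696 + U(R(8))/19088 = 14914/5696 - 2*√14/19088 = 14914*(1/5696) - 2*√14*(1/19088) = 7457/2848 - √14/9544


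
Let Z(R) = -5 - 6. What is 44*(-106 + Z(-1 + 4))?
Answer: -5148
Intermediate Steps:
Z(R) = -11
44*(-106 + Z(-1 + 4)) = 44*(-106 - 11) = 44*(-117) = -5148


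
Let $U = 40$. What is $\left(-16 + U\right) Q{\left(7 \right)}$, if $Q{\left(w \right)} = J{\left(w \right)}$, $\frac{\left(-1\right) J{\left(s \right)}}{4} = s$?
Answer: $-672$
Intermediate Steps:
$J{\left(s \right)} = - 4 s$
$Q{\left(w \right)} = - 4 w$
$\left(-16 + U\right) Q{\left(7 \right)} = \left(-16 + 40\right) \left(\left(-4\right) 7\right) = 24 \left(-28\right) = -672$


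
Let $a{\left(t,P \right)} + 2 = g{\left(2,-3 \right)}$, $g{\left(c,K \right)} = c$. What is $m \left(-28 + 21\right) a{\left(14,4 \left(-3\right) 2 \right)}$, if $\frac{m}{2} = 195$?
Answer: $0$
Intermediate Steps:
$m = 390$ ($m = 2 \cdot 195 = 390$)
$a{\left(t,P \right)} = 0$ ($a{\left(t,P \right)} = -2 + 2 = 0$)
$m \left(-28 + 21\right) a{\left(14,4 \left(-3\right) 2 \right)} = 390 \left(-28 + 21\right) 0 = 390 \left(-7\right) 0 = \left(-2730\right) 0 = 0$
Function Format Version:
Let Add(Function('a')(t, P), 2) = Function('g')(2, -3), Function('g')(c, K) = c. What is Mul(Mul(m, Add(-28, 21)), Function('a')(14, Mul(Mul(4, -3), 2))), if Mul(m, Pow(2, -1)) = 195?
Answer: 0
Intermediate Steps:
m = 390 (m = Mul(2, 195) = 390)
Function('a')(t, P) = 0 (Function('a')(t, P) = Add(-2, 2) = 0)
Mul(Mul(m, Add(-28, 21)), Function('a')(14, Mul(Mul(4, -3), 2))) = Mul(Mul(390, Add(-28, 21)), 0) = Mul(Mul(390, -7), 0) = Mul(-2730, 0) = 0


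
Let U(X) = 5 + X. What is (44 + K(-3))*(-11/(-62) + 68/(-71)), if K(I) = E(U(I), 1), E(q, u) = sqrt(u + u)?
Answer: -75570/2201 - 3435*sqrt(2)/4402 ≈ -35.438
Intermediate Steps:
E(q, u) = sqrt(2)*sqrt(u) (E(q, u) = sqrt(2*u) = sqrt(2)*sqrt(u))
K(I) = sqrt(2) (K(I) = sqrt(2)*sqrt(1) = sqrt(2)*1 = sqrt(2))
(44 + K(-3))*(-11/(-62) + 68/(-71)) = (44 + sqrt(2))*(-11/(-62) + 68/(-71)) = (44 + sqrt(2))*(-11*(-1/62) + 68*(-1/71)) = (44 + sqrt(2))*(11/62 - 68/71) = (44 + sqrt(2))*(-3435/4402) = -75570/2201 - 3435*sqrt(2)/4402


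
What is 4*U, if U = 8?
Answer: 32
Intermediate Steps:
4*U = 4*8 = 32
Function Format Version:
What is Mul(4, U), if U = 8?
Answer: 32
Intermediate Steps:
Mul(4, U) = Mul(4, 8) = 32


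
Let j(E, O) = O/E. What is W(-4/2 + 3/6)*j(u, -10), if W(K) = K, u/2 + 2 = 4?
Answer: 15/4 ≈ 3.7500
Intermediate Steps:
u = 4 (u = -4 + 2*4 = -4 + 8 = 4)
W(-4/2 + 3/6)*j(u, -10) = (-4/2 + 3/6)*(-10/4) = (-4*½ + 3*(⅙))*(-10*¼) = (-2 + ½)*(-5/2) = -3/2*(-5/2) = 15/4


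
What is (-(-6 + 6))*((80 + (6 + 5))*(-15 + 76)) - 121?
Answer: -121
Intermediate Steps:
(-(-6 + 6))*((80 + (6 + 5))*(-15 + 76)) - 121 = (-1*0)*((80 + 11)*61) - 121 = 0*(91*61) - 121 = 0*5551 - 121 = 0 - 121 = -121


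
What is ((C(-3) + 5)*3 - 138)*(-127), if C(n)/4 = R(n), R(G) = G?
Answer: 20193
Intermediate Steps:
C(n) = 4*n
((C(-3) + 5)*3 - 138)*(-127) = ((4*(-3) + 5)*3 - 138)*(-127) = ((-12 + 5)*3 - 138)*(-127) = (-7*3 - 138)*(-127) = (-21 - 138)*(-127) = -159*(-127) = 20193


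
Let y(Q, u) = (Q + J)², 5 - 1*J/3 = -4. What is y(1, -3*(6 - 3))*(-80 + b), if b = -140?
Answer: -172480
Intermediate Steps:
J = 27 (J = 15 - 3*(-4) = 15 + 12 = 27)
y(Q, u) = (27 + Q)² (y(Q, u) = (Q + 27)² = (27 + Q)²)
y(1, -3*(6 - 3))*(-80 + b) = (27 + 1)²*(-80 - 140) = 28²*(-220) = 784*(-220) = -172480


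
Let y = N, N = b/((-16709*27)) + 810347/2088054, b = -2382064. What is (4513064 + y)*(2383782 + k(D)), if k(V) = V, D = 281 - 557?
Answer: 20850091592849192589735/1938294127 ≈ 1.0757e+13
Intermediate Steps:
D = -276
N = 593273404453/104667882858 (N = -2382064/((-16709*27)) + 810347/2088054 = -2382064/(-451143) + 810347*(1/2088054) = -2382064*(-1/451143) + 810347/2088054 = 2382064/451143 + 810347/2088054 = 593273404453/104667882858 ≈ 5.6682)
y = 593273404453/104667882858 ≈ 5.6682
(4513064 + y)*(2383782 + k(D)) = (4513064 + 593273404453/104667882858)*(2383782 - 276) = (472373447356061365/104667882858)*2383506 = 20850091592849192589735/1938294127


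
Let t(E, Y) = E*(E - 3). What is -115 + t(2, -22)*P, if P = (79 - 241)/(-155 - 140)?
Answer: -34249/295 ≈ -116.10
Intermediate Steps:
P = 162/295 (P = -162/(-295) = -162*(-1/295) = 162/295 ≈ 0.54915)
t(E, Y) = E*(-3 + E)
-115 + t(2, -22)*P = -115 + (2*(-3 + 2))*(162/295) = -115 + (2*(-1))*(162/295) = -115 - 2*162/295 = -115 - 324/295 = -34249/295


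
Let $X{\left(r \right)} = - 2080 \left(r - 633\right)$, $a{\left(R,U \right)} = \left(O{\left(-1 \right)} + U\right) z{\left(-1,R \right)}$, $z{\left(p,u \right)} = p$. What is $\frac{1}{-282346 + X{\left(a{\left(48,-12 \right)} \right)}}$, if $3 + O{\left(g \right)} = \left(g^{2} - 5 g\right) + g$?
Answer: $\frac{1}{1013494} \approx 9.8669 \cdot 10^{-7}$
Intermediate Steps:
$O{\left(g \right)} = -3 + g^{2} - 4 g$ ($O{\left(g \right)} = -3 + \left(\left(g^{2} - 5 g\right) + g\right) = -3 + \left(g^{2} - 4 g\right) = -3 + g^{2} - 4 g$)
$a{\left(R,U \right)} = -2 - U$ ($a{\left(R,U \right)} = \left(\left(-3 + \left(-1\right)^{2} - -4\right) + U\right) \left(-1\right) = \left(\left(-3 + 1 + 4\right) + U\right) \left(-1\right) = \left(2 + U\right) \left(-1\right) = -2 - U$)
$X{\left(r \right)} = 1316640 - 2080 r$ ($X{\left(r \right)} = - 2080 \left(-633 + r\right) = 1316640 - 2080 r$)
$\frac{1}{-282346 + X{\left(a{\left(48,-12 \right)} \right)}} = \frac{1}{-282346 + \left(1316640 - 2080 \left(-2 - -12\right)\right)} = \frac{1}{-282346 + \left(1316640 - 2080 \left(-2 + 12\right)\right)} = \frac{1}{-282346 + \left(1316640 - 20800\right)} = \frac{1}{-282346 + 1295840} = \frac{1}{1013494}$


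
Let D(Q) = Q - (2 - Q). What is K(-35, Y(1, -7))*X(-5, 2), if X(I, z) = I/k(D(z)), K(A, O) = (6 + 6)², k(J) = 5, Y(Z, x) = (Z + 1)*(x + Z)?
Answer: -144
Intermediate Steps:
Y(Z, x) = (1 + Z)*(Z + x)
D(Q) = -2 + 2*Q (D(Q) = Q + (-2 + Q) = -2 + 2*Q)
K(A, O) = 144 (K(A, O) = 12² = 144)
X(I, z) = I/5
K(-35, Y(1, -7))*X(-5, 2) = 144*((⅕)*(-5)) = 144*(-1) = -144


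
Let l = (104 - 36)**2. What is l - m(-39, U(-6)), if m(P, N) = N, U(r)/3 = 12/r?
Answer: 4630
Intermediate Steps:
U(r) = 36/r (U(r) = 3*(12/r) = 36/r)
l = 4624 (l = 68**2 = 4624)
l - m(-39, U(-6)) = 4624 - 36/(-6) = 4624 - 36*(-1)/6 = 4624 - 1*(-6) = 4624 + 6 = 4630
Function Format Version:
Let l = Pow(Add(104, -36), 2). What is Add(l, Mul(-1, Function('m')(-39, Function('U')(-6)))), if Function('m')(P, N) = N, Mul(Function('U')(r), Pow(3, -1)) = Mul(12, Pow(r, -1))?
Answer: 4630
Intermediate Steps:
Function('U')(r) = Mul(36, Pow(r, -1)) (Function('U')(r) = Mul(3, Mul(12, Pow(r, -1))) = Mul(36, Pow(r, -1)))
l = 4624 (l = Pow(68, 2) = 4624)
Add(l, Mul(-1, Function('m')(-39, Function('U')(-6)))) = Add(4624, Mul(-1, Mul(36, Pow(-6, -1)))) = Add(4624, Mul(-1, Mul(36, Rational(-1, 6)))) = Add(4624, Mul(-1, -6)) = Add(4624, 6) = 4630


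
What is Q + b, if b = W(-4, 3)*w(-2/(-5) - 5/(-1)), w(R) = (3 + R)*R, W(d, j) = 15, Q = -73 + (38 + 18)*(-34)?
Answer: -6483/5 ≈ -1296.6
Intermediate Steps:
Q = -1977 (Q = -73 + 56*(-34) = -73 - 1904 = -1977)
w(R) = R*(3 + R)
b = 3402/5 (b = 15*((-2/(-5) - 5/(-1))*(3 + (-2/(-5) - 5/(-1)))) = 15*((-2*(-1/5) - 5*(-1))*(3 + (-2*(-1/5) - 5*(-1)))) = 15*((2/5 + 5)*(3 + (2/5 + 5))) = 15*(27*(3 + 27/5)/5) = 15*((27/5)*(42/5)) = 15*(1134/25) = 3402/5 ≈ 680.40)
Q + b = -1977 + 3402/5 = -6483/5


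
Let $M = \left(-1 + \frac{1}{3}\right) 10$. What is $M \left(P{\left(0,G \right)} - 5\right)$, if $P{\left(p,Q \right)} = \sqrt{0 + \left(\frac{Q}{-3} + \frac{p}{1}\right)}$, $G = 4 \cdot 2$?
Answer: $\frac{100}{3} - \frac{40 i \sqrt{6}}{9} \approx 33.333 - 10.887 i$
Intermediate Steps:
$G = 8$
$P{\left(p,Q \right)} = \sqrt{p - \frac{Q}{3}}$ ($P{\left(p,Q \right)} = \sqrt{0 + \left(Q \left(- \frac{1}{3}\right) + p 1\right)} = \sqrt{0 - \left(- p + \frac{Q}{3}\right)} = \sqrt{p - \frac{Q}{3}}$)
$M = - \frac{20}{3}$ ($M = \left(-1 + \frac{1}{3}\right) 10 = \left(- \frac{2}{3}\right) 10 = - \frac{20}{3} \approx -6.6667$)
$M \left(P{\left(0,G \right)} - 5\right) = - \frac{20 \left(\frac{\sqrt{\left(-3\right) 8 + 9 \cdot 0}}{3} - 5\right)}{3} = - \frac{20 \left(\frac{\sqrt{-24 + 0}}{3} - 5\right)}{3} = - \frac{20 \left(\frac{\sqrt{-24}}{3} - 5\right)}{3} = - \frac{20 \left(\frac{2 i \sqrt{6}}{3} - 5\right)}{3} = - \frac{20 \left(-5 + \frac{2 i \sqrt{6}}{3}\right)}{3} = \frac{100}{3} - \frac{40 i \sqrt{6}}{9}$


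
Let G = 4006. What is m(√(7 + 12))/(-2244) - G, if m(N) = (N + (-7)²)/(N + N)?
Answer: -17978929/4488 - 49*√19/85272 ≈ -4006.0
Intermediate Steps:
m(N) = (49 + N)/(2*N) (m(N) = (N + 49)/((2*N)) = (49 + N)*(1/(2*N)) = (49 + N)/(2*N))
m(√(7 + 12))/(-2244) - G = ((49 + √(7 + 12))/(2*(√(7 + 12))))/(-2244) - 1*4006 = ((49 + √19)/(2*(√19)))*(-1/2244) - 4006 = ((√19/19)*(49 + √19)/2)*(-1/2244) - 4006 = (√19*(49 + √19)/38)*(-1/2244) - 4006 = -√19*(49 + √19)/85272 - 4006 = -4006 - √19*(49 + √19)/85272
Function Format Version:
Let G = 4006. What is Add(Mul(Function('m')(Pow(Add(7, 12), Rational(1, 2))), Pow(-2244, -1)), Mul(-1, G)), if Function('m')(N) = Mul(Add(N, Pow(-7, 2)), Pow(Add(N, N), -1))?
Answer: Add(Rational(-17978929, 4488), Mul(Rational(-49, 85272), Pow(19, Rational(1, 2)))) ≈ -4006.0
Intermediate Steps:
Function('m')(N) = Mul(Rational(1, 2), Pow(N, -1), Add(49, N)) (Function('m')(N) = Mul(Add(N, 49), Pow(Mul(2, N), -1)) = Mul(Add(49, N), Mul(Rational(1, 2), Pow(N, -1))) = Mul(Rational(1, 2), Pow(N, -1), Add(49, N)))
Add(Mul(Function('m')(Pow(Add(7, 12), Rational(1, 2))), Pow(-2244, -1)), Mul(-1, G)) = Add(Mul(Mul(Rational(1, 2), Pow(Pow(Add(7, 12), Rational(1, 2)), -1), Add(49, Pow(Add(7, 12), Rational(1, 2)))), Pow(-2244, -1)), Mul(-1, 4006)) = Add(Mul(Mul(Rational(1, 2), Pow(Pow(19, Rational(1, 2)), -1), Add(49, Pow(19, Rational(1, 2)))), Rational(-1, 2244)), -4006) = Add(Mul(Mul(Rational(1, 2), Mul(Rational(1, 19), Pow(19, Rational(1, 2))), Add(49, Pow(19, Rational(1, 2)))), Rational(-1, 2244)), -4006) = Add(Mul(Mul(Rational(1, 38), Pow(19, Rational(1, 2)), Add(49, Pow(19, Rational(1, 2)))), Rational(-1, 2244)), -4006) = Add(Mul(Rational(-1, 85272), Pow(19, Rational(1, 2)), Add(49, Pow(19, Rational(1, 2)))), -4006) = Add(-4006, Mul(Rational(-1, 85272), Pow(19, Rational(1, 2)), Add(49, Pow(19, Rational(1, 2)))))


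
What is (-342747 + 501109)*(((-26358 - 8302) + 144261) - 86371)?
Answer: 3678749260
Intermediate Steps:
(-342747 + 501109)*(((-26358 - 8302) + 144261) - 86371) = 158362*((-34660 + 144261) - 86371) = 158362*(109601 - 86371) = 158362*23230 = 3678749260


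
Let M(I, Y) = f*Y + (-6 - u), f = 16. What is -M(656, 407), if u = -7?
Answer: -6513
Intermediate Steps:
M(I, Y) = 1 + 16*Y (M(I, Y) = 16*Y + (-6 - 1*(-7)) = 16*Y + (-6 + 7) = 16*Y + 1 = 1 + 16*Y)
-M(656, 407) = -(1 + 16*407) = -(1 + 6512) = -1*6513 = -6513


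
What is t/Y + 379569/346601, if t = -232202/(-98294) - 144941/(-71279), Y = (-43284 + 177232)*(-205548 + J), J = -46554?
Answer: 22450802828777300034142103/20500806736540649951901924 ≈ 1.0951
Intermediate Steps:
Y = -33768558696 (Y = (-43284 + 177232)*(-205548 - 46554) = 133948*(-252102) = -33768558696)
t = 15398978506/3503149013 (t = -232202*(-1/98294) - 144941*(-1/71279) = 116101/49147 + 144941/71279 = 15398978506/3503149013 ≈ 4.3958)
t/Y + 379569/346601 = (15398978506/3503149013)/(-33768558696) + 379569/346601 = (15398978506/3503149013)*(-1/33768558696) + 379569*(1/346601) = -7699489253/59148146533162483524 + 379569/346601 = 22450802828777300034142103/20500806736540649951901924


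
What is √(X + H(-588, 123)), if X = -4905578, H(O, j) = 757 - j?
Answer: 124*I*√319 ≈ 2214.7*I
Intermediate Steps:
√(X + H(-588, 123)) = √(-4905578 + (757 - 1*123)) = √(-4905578 + (757 - 123)) = √(-4905578 + 634) = √(-4904944) = 124*I*√319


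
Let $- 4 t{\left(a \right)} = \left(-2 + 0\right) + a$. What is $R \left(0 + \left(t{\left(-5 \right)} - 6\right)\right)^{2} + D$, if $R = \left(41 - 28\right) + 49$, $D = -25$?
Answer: $\frac{8759}{8} \approx 1094.9$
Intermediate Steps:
$t{\left(a \right)} = \frac{1}{2} - \frac{a}{4}$ ($t{\left(a \right)} = - \frac{\left(-2 + 0\right) + a}{4} = - \frac{-2 + a}{4} = \frac{1}{2} - \frac{a}{4}$)
$R = 62$ ($R = 13 + 49 = 62$)
$R \left(0 + \left(t{\left(-5 \right)} - 6\right)\right)^{2} + D = 62 \left(0 + \left(\left(\frac{1}{2} - - \frac{5}{4}\right) - 6\right)\right)^{2} - 25 = 62 \left(0 + \left(\left(\frac{1}{2} + \frac{5}{4}\right) - 6\right)\right)^{2} - 25 = 62 \left(0 + \left(\frac{7}{4} - 6\right)\right)^{2} - 25 = 62 \left(0 - \frac{17}{4}\right)^{2} - 25 = 62 \left(- \frac{17}{4}\right)^{2} - 25 = 62 \cdot \frac{289}{16} - 25 = \frac{8959}{8} - 25 = \frac{8759}{8}$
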